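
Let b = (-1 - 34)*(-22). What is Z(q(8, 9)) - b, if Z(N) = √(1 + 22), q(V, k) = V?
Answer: -770 + √23 ≈ -765.20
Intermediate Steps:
b = 770 (b = -35*(-22) = 770)
Z(N) = √23
Z(q(8, 9)) - b = √23 - 1*770 = √23 - 770 = -770 + √23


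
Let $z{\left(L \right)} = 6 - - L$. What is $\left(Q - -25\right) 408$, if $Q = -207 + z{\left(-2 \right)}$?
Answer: $-72624$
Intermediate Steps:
$z{\left(L \right)} = 6 + L$
$Q = -203$ ($Q = -207 + \left(6 - 2\right) = -207 + 4 = -203$)
$\left(Q - -25\right) 408 = \left(-203 - -25\right) 408 = \left(-203 + 25\right) 408 = \left(-178\right) 408 = -72624$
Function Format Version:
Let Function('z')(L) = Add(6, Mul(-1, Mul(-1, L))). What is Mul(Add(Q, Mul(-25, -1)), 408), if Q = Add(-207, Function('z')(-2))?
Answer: -72624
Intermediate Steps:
Function('z')(L) = Add(6, L)
Q = -203 (Q = Add(-207, Add(6, -2)) = Add(-207, 4) = -203)
Mul(Add(Q, Mul(-25, -1)), 408) = Mul(Add(-203, Mul(-25, -1)), 408) = Mul(Add(-203, 25), 408) = Mul(-178, 408) = -72624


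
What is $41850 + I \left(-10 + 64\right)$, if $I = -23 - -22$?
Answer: $41796$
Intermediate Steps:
$I = -1$ ($I = -23 + 22 = -1$)
$41850 + I \left(-10 + 64\right) = 41850 - \left(-10 + 64\right) = 41850 - 54 = 41796$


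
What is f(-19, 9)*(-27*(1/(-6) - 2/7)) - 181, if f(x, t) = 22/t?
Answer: -1058/7 ≈ -151.14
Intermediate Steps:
f(-19, 9)*(-27*(1/(-6) - 2/7)) - 181 = (22/9)*(-27*(1/(-6) - 2/7)) - 181 = (22*(1/9))*(-27*(1*(-1/6) - 2*1/7)) - 181 = 22*(-27*(-1/6 - 2/7))/9 - 181 = 22*(-27*(-19/42))/9 - 181 = (22/9)*(171/14) - 181 = 209/7 - 181 = -1058/7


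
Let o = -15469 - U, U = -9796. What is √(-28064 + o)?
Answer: I*√33737 ≈ 183.68*I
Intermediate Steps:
o = -5673 (o = -15469 - 1*(-9796) = -15469 + 9796 = -5673)
√(-28064 + o) = √(-28064 - 5673) = √(-33737) = I*√33737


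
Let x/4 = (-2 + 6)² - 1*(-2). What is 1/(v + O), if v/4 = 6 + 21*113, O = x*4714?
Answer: 1/348924 ≈ 2.8660e-6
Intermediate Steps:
x = 72 (x = 4*((-2 + 6)² - 1*(-2)) = 4*(4² + 2) = 4*(16 + 2) = 4*18 = 72)
O = 339408 (O = 72*4714 = 339408)
v = 9516 (v = 4*(6 + 21*113) = 4*(6 + 2373) = 4*2379 = 9516)
1/(v + O) = 1/(9516 + 339408) = 1/348924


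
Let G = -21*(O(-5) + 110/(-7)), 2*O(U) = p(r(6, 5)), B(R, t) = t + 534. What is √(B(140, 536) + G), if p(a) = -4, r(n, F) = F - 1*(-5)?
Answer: √1442 ≈ 37.974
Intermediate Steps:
B(R, t) = 534 + t
r(n, F) = 5 + F (r(n, F) = F + 5 = 5 + F)
O(U) = -2 (O(U) = (½)*(-4) = -2)
G = 372 (G = -21*(-2 + 110/(-7)) = -21*(-2 + 110*(-⅐)) = -21*(-2 - 110/7) = -21*(-124/7) = 372)
√(B(140, 536) + G) = √((534 + 536) + 372) = √(1070 + 372) = √1442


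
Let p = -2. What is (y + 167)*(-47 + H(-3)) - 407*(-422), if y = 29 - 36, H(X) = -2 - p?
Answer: 164234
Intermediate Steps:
H(X) = 0 (H(X) = -2 - 1*(-2) = -2 + 2 = 0)
y = -7
(y + 167)*(-47 + H(-3)) - 407*(-422) = (-7 + 167)*(-47 + 0) - 407*(-422) = 160*(-47) + 171754 = -7520 + 171754 = 164234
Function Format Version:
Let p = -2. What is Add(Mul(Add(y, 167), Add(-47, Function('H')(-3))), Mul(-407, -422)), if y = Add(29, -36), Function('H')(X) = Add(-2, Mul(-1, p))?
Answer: 164234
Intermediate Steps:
Function('H')(X) = 0 (Function('H')(X) = Add(-2, Mul(-1, -2)) = Add(-2, 2) = 0)
y = -7
Add(Mul(Add(y, 167), Add(-47, Function('H')(-3))), Mul(-407, -422)) = Add(Mul(Add(-7, 167), Add(-47, 0)), Mul(-407, -422)) = Add(Mul(160, -47), 171754) = Add(-7520, 171754) = 164234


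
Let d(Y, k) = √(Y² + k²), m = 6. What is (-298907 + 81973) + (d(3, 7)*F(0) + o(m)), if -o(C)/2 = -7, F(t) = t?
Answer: -216920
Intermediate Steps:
o(C) = 14 (o(C) = -2*(-7) = 14)
(-298907 + 81973) + (d(3, 7)*F(0) + o(m)) = (-298907 + 81973) + (√(3² + 7²)*0 + 14) = -216934 + (√(9 + 49)*0 + 14) = -216934 + (√58*0 + 14) = -216934 + (0 + 14) = -216934 + 14 = -216920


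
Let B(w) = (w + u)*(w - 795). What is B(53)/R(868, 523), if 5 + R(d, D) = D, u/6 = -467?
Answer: 145697/37 ≈ 3937.8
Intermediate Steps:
u = -2802 (u = 6*(-467) = -2802)
R(d, D) = -5 + D
B(w) = (-2802 + w)*(-795 + w) (B(w) = (w - 2802)*(w - 795) = (-2802 + w)*(-795 + w))
B(53)/R(868, 523) = (2227590 + 53² - 3597*53)/(-5 + 523) = (2227590 + 2809 - 190641)/518 = 2039758*(1/518) = 145697/37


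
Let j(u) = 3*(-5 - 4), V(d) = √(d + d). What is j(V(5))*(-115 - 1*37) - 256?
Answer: 3848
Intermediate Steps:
V(d) = √2*√d (V(d) = √(2*d) = √2*√d)
j(u) = -27 (j(u) = 3*(-9) = -27)
j(V(5))*(-115 - 1*37) - 256 = -27*(-115 - 1*37) - 256 = -27*(-115 - 37) - 256 = -27*(-152) - 256 = 4104 - 256 = 3848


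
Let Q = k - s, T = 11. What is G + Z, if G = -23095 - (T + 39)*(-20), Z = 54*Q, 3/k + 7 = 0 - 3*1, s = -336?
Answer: -19836/5 ≈ -3967.2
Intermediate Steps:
k = -3/10 (k = 3/(-7 + (0 - 3*1)) = 3/(-7 + (0 - 3)) = 3/(-7 - 3) = 3/(-10) = 3*(-⅒) = -3/10 ≈ -0.30000)
Q = 3357/10 (Q = -3/10 - 1*(-336) = -3/10 + 336 = 3357/10 ≈ 335.70)
Z = 90639/5 (Z = 54*(3357/10) = 90639/5 ≈ 18128.)
G = -22095 (G = -23095 - (11 + 39)*(-20) = -23095 - 50*(-20) = -23095 - 1*(-1000) = -23095 + 1000 = -22095)
G + Z = -22095 + 90639/5 = -19836/5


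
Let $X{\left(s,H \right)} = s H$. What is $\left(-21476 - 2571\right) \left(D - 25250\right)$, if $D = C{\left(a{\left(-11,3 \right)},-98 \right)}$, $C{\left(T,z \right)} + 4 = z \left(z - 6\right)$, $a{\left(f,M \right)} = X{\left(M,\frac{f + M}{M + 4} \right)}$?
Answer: $362195914$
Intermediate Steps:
$X{\left(s,H \right)} = H s$
$a{\left(f,M \right)} = \frac{M \left(M + f\right)}{4 + M}$ ($a{\left(f,M \right)} = \frac{f + M}{M + 4} M = \frac{M + f}{4 + M} M = \frac{M \left(M + f\right)}{4 + M}$)
$C{\left(T,z \right)} = -4 + z \left(-6 + z\right)$ ($C{\left(T,z \right)} = -4 + z \left(z - 6\right) = -4 + z \left(-6 + z\right)$)
$D = 10188$ ($D = -4 + \left(-98\right)^{2} - -588 = -4 + 9604 + 588 = 10188$)
$\left(-21476 - 2571\right) \left(D - 25250\right) = \left(-21476 - 2571\right) \left(10188 - 25250\right) = \left(-24047\right) \left(-15062\right) = 362195914$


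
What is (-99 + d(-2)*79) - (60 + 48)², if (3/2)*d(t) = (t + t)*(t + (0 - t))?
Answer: -11763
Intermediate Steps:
d(t) = 0 (d(t) = 2*((t + t)*(t + (0 - t)))/3 = 2*((2*t)*(t - t))/3 = 2*((2*t)*0)/3 = (⅔)*0 = 0)
(-99 + d(-2)*79) - (60 + 48)² = (-99 + 0*79) - (60 + 48)² = (-99 + 0) - 1*108² = -99 - 1*11664 = -99 - 11664 = -11763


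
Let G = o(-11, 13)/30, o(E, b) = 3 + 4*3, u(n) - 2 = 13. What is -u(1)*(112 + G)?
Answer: -3375/2 ≈ -1687.5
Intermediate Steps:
u(n) = 15 (u(n) = 2 + 13 = 15)
o(E, b) = 15 (o(E, b) = 3 + 12 = 15)
G = ½ (G = 15/30 = 15*(1/30) = ½ ≈ 0.50000)
-u(1)*(112 + G) = -15*(112 + ½) = -15*225/2 = -1*3375/2 = -3375/2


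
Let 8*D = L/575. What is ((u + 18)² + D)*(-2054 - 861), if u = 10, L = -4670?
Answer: -209980859/92 ≈ -2.2824e+6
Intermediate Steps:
D = -467/460 (D = (-4670/575)/8 = (-4670*1/575)/8 = (⅛)*(-934/115) = -467/460 ≈ -1.0152)
((u + 18)² + D)*(-2054 - 861) = ((10 + 18)² - 467/460)*(-2054 - 861) = (28² - 467/460)*(-2915) = (784 - 467/460)*(-2915) = (360173/460)*(-2915) = -209980859/92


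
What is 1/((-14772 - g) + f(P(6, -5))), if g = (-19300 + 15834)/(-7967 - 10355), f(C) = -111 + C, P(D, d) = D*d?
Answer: -9161/136619726 ≈ -6.7055e-5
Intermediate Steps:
g = 1733/9161 (g = -3466/(-18322) = -3466*(-1/18322) = 1733/9161 ≈ 0.18917)
1/((-14772 - g) + f(P(6, -5))) = 1/((-14772 - 1*1733/9161) + (-111 + 6*(-5))) = 1/((-14772 - 1733/9161) + (-111 - 30)) = 1/(-135328025/9161 - 141) = 1/(-136619726/9161) = -9161/136619726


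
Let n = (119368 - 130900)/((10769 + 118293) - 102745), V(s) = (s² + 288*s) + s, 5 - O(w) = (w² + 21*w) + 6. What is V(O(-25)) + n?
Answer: -499718728/26317 ≈ -18988.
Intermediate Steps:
O(w) = -1 - w² - 21*w (O(w) = 5 - ((w² + 21*w) + 6) = 5 - (6 + w² + 21*w) = 5 + (-6 - w² - 21*w) = -1 - w² - 21*w)
V(s) = s² + 289*s
n = -11532/26317 (n = -11532/(129062 - 102745) = -11532/26317 ≈ -0.43820)
V(O(-25)) + n = (-1 - 1*(-25)² - 21*(-25))*(289 + (-1 - 1*(-25)² - 21*(-25))) - 11532/26317 = (-1 - 1*625 + 525)*(289 + (-1 - 1*625 + 525)) - 11532/26317 = (-1 - 625 + 525)*(289 + (-1 - 625 + 525)) - 11532/26317 = -101*(289 - 101) - 11532/26317 = -101*188 - 11532/26317 = -18988 - 11532/26317 = -499718728/26317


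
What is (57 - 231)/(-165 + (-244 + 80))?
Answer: 174/329 ≈ 0.52888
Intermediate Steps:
(57 - 231)/(-165 + (-244 + 80)) = -174/(-165 - 164) = -174/(-329) = -174*(-1/329) = 174/329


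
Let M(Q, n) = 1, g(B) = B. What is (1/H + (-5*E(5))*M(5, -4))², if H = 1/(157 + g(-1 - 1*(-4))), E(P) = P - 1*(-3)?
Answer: 14400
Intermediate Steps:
E(P) = 3 + P (E(P) = P + 3 = 3 + P)
H = 1/160 (H = 1/(157 + (-1 - 1*(-4))) = 1/(157 + (-1 + 4)) = 1/(157 + 3) = 1/160 ≈ 0.0062500)
(1/H + (-5*E(5))*M(5, -4))² = (1/(1/160) - 5*(3 + 5)*1)² = (160 - 5*8*1)² = (160 - 40*1)² = (160 - 40)² = 120² = 14400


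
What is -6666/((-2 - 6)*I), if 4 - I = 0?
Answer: 3333/16 ≈ 208.31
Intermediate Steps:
I = 4 (I = 4 - 1*0 = 4 + 0 = 4)
-6666/((-2 - 6)*I) = -6666/((-2 - 6)*4) = -6666/((-8*4)) = -6666/(-32) = -6666*(-1)/32 = -303*(-11/16) = 3333/16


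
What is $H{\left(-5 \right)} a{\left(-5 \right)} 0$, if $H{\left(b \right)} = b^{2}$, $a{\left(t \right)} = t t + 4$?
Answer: $0$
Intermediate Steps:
$a{\left(t \right)} = 4 + t^{2}$ ($a{\left(t \right)} = t^{2} + 4 = 4 + t^{2}$)
$H{\left(-5 \right)} a{\left(-5 \right)} 0 = \left(-5\right)^{2} \left(4 + \left(-5\right)^{2}\right) 0 = 25 \left(4 + 25\right) 0 = 25 \cdot 29 \cdot 0 = 725 \cdot 0 = 0$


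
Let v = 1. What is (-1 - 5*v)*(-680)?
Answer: 4080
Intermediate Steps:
(-1 - 5*v)*(-680) = (-1 - 5*1)*(-680) = (-1 - 5)*(-680) = -6*(-680) = 4080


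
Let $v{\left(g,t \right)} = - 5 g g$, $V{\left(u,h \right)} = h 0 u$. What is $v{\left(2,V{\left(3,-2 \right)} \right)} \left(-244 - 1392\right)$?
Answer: $32720$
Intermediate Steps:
$V{\left(u,h \right)} = 0$ ($V{\left(u,h \right)} = h 0 = 0$)
$v{\left(g,t \right)} = - 5 g^{2}$
$v{\left(2,V{\left(3,-2 \right)} \right)} \left(-244 - 1392\right) = - 5 \cdot 2^{2} \left(-244 - 1392\right) = \left(-5\right) 4 \left(-1636\right) = \left(-20\right) \left(-1636\right) = 32720$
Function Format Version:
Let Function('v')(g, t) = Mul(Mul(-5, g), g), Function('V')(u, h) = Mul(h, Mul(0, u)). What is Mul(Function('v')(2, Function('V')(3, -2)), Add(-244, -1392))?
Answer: 32720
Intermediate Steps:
Function('V')(u, h) = 0 (Function('V')(u, h) = Mul(h, 0) = 0)
Function('v')(g, t) = Mul(-5, Pow(g, 2))
Mul(Function('v')(2, Function('V')(3, -2)), Add(-244, -1392)) = Mul(Mul(-5, Pow(2, 2)), Add(-244, -1392)) = Mul(Mul(-5, 4), -1636) = Mul(-20, -1636) = 32720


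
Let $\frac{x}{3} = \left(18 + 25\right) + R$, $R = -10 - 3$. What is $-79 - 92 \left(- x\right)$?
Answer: $8201$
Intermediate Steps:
$R = -13$
$x = 90$ ($x = 3 \left(\left(18 + 25\right) - 13\right) = 3 \left(43 - 13\right) = 3 \cdot 30 = 90$)
$-79 - 92 \left(- x\right) = -79 - 92 \left(\left(-1\right) 90\right) = -79 - -8280 = -79 + 8280 = 8201$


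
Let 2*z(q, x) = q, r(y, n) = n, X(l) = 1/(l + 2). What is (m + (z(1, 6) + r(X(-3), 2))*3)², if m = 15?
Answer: 2025/4 ≈ 506.25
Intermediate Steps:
X(l) = 1/(2 + l)
z(q, x) = q/2
(m + (z(1, 6) + r(X(-3), 2))*3)² = (15 + ((½)*1 + 2)*3)² = (15 + (½ + 2)*3)² = (15 + (5/2)*3)² = (15 + 15/2)² = (45/2)² = 2025/4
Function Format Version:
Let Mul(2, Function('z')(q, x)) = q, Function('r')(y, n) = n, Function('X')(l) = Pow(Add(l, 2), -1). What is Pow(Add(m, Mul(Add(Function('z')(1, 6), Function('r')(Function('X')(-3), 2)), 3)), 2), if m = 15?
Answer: Rational(2025, 4) ≈ 506.25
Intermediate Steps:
Function('X')(l) = Pow(Add(2, l), -1)
Function('z')(q, x) = Mul(Rational(1, 2), q)
Pow(Add(m, Mul(Add(Function('z')(1, 6), Function('r')(Function('X')(-3), 2)), 3)), 2) = Pow(Add(15, Mul(Add(Mul(Rational(1, 2), 1), 2), 3)), 2) = Pow(Add(15, Mul(Add(Rational(1, 2), 2), 3)), 2) = Pow(Add(15, Mul(Rational(5, 2), 3)), 2) = Pow(Add(15, Rational(15, 2)), 2) = Pow(Rational(45, 2), 2) = Rational(2025, 4)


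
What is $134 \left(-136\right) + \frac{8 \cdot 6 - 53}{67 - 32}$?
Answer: $- \frac{127569}{7} \approx -18224.0$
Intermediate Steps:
$134 \left(-136\right) + \frac{8 \cdot 6 - 53}{67 - 32} = -18224 + \frac{48 - 53}{35} = -18224 - \frac{1}{7} = - \frac{127569}{7}$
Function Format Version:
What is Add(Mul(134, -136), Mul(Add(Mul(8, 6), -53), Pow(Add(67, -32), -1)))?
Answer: Rational(-127569, 7) ≈ -18224.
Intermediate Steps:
Add(Mul(134, -136), Mul(Add(Mul(8, 6), -53), Pow(Add(67, -32), -1))) = Add(-18224, Mul(Add(48, -53), Pow(35, -1))) = Add(-18224, Mul(-5, Rational(1, 35))) = Add(-18224, Rational(-1, 7)) = Rational(-127569, 7)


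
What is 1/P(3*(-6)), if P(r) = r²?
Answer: 1/324 ≈ 0.0030864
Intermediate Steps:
1/P(3*(-6)) = 1/((3*(-6))²) = 1/((-18)²) = 1/324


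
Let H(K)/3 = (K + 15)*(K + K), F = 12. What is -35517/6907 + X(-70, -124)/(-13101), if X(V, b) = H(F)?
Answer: -159578475/30162869 ≈ -5.2906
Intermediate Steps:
H(K) = 6*K*(15 + K) (H(K) = 3*((K + 15)*(K + K)) = 3*((15 + K)*(2*K)) = 3*(2*K*(15 + K)) = 6*K*(15 + K))
X(V, b) = 1944 (X(V, b) = 6*12*(15 + 12) = 6*12*27 = 1944)
-35517/6907 + X(-70, -124)/(-13101) = -35517/6907 + 1944/(-13101) = -35517*1/6907 + 1944*(-1/13101) = -35517/6907 - 648/4367 = -159578475/30162869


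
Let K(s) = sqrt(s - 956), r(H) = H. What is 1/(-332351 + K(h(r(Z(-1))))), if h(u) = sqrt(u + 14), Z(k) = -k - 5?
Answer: -1/(332351 - I*sqrt(956 - sqrt(10))) ≈ -3.0089e-6 - 2.7946e-10*I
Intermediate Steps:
Z(k) = -5 - k
h(u) = sqrt(14 + u)
K(s) = sqrt(-956 + s)
1/(-332351 + K(h(r(Z(-1))))) = 1/(-332351 + sqrt(-956 + sqrt(14 + (-5 - 1*(-1))))) = 1/(-332351 + sqrt(-956 + sqrt(14 + (-5 + 1)))) = 1/(-332351 + sqrt(-956 + sqrt(14 - 4))) = 1/(-332351 + sqrt(-956 + sqrt(10)))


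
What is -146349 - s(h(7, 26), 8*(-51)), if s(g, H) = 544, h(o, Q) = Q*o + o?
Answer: -146893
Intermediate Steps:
h(o, Q) = o + Q*o
-146349 - s(h(7, 26), 8*(-51)) = -146349 - 1*544 = -146349 - 544 = -146893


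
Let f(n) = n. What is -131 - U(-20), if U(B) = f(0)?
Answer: -131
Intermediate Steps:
U(B) = 0
-131 - U(-20) = -131 - 1*0 = -131 + 0 = -131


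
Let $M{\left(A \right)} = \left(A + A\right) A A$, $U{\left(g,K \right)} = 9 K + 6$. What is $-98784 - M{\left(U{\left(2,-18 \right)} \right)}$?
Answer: $7494048$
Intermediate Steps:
$U{\left(g,K \right)} = 6 + 9 K$
$M{\left(A \right)} = 2 A^{3}$ ($M{\left(A \right)} = 2 A A A = 2 A^{2} A = 2 A^{3}$)
$-98784 - M{\left(U{\left(2,-18 \right)} \right)} = -98784 - 2 \left(6 + 9 \left(-18\right)\right)^{3} = -98784 - 2 \left(6 - 162\right)^{3} = -98784 - 2 \left(-156\right)^{3} = -98784 - 2 \left(-3796416\right) = -98784 - -7592832 = -98784 + 7592832 = 7494048$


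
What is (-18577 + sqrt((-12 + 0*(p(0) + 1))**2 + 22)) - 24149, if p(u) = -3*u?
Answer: -42726 + sqrt(166) ≈ -42713.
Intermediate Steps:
(-18577 + sqrt((-12 + 0*(p(0) + 1))**2 + 22)) - 24149 = (-18577 + sqrt((-12 + 0*(-3*0 + 1))**2 + 22)) - 24149 = (-18577 + sqrt((-12 + 0*(0 + 1))**2 + 22)) - 24149 = (-18577 + sqrt((-12 + 0*1)**2 + 22)) - 24149 = (-18577 + sqrt((-12 + 0)**2 + 22)) - 24149 = (-18577 + sqrt((-12)**2 + 22)) - 24149 = (-18577 + sqrt(144 + 22)) - 24149 = (-18577 + sqrt(166)) - 24149 = -42726 + sqrt(166)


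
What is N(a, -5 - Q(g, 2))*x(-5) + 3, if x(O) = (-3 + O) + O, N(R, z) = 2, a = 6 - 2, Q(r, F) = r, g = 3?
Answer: -23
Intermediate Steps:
a = 4
x(O) = -3 + 2*O
N(a, -5 - Q(g, 2))*x(-5) + 3 = 2*(-3 + 2*(-5)) + 3 = 2*(-3 - 10) + 3 = 2*(-13) + 3 = -26 + 3 = -23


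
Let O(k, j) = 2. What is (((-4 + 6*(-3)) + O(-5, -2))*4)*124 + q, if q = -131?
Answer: -10051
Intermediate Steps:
(((-4 + 6*(-3)) + O(-5, -2))*4)*124 + q = (((-4 + 6*(-3)) + 2)*4)*124 - 131 = (((-4 - 18) + 2)*4)*124 - 131 = ((-22 + 2)*4)*124 - 131 = -20*4*124 - 131 = -80*124 - 131 = -9920 - 131 = -10051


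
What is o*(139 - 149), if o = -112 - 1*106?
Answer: 2180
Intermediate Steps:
o = -218 (o = -112 - 106 = -218)
o*(139 - 149) = -218*(139 - 149) = -218*(-10) = 2180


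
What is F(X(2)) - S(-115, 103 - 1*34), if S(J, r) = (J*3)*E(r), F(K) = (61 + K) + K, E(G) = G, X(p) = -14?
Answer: 23838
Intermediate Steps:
F(K) = 61 + 2*K
S(J, r) = 3*J*r (S(J, r) = (J*3)*r = (3*J)*r = 3*J*r)
F(X(2)) - S(-115, 103 - 1*34) = (61 + 2*(-14)) - 3*(-115)*(103 - 1*34) = (61 - 28) - 3*(-115)*(103 - 34) = 33 - 3*(-115)*69 = 33 - 1*(-23805) = 33 + 23805 = 23838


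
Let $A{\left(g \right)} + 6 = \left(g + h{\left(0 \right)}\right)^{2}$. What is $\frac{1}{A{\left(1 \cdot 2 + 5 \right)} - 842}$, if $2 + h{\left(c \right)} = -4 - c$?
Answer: $- \frac{1}{847} \approx -0.0011806$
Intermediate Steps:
$h{\left(c \right)} = -6 - c$ ($h{\left(c \right)} = -2 - \left(4 + c\right) = -6 - c$)
$A{\left(g \right)} = -6 + \left(-6 + g\right)^{2}$ ($A{\left(g \right)} = -6 + \left(g - 6\right)^{2} = -6 + \left(-6 + g\right)^{2}$)
$\frac{1}{A{\left(1 \cdot 2 + 5 \right)} - 842} = \frac{1}{\left(-6 + \left(-6 + \left(1 \cdot 2 + 5\right)\right)^{2}\right) - 842} = \frac{1}{\left(-6 + \left(-6 + \left(2 + 5\right)\right)^{2}\right) - 842} = \frac{1}{\left(-6 + \left(-6 + 7\right)^{2}\right) - 842} = \frac{1}{\left(-6 + 1^{2}\right) - 842} = \frac{1}{\left(-6 + 1\right) - 842} = \frac{1}{-5 - 842} = \frac{1}{-847} = - \frac{1}{847}$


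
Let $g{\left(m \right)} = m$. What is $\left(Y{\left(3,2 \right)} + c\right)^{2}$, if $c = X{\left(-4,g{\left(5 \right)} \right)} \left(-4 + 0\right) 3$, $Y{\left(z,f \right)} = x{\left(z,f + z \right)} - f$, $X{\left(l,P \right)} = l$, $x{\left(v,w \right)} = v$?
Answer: $2401$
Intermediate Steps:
$Y{\left(z,f \right)} = z - f$
$c = 48$ ($c = - 4 \left(-4 + 0\right) 3 = - 4 \left(\left(-4\right) 3\right) = \left(-4\right) \left(-12\right) = 48$)
$\left(Y{\left(3,2 \right)} + c\right)^{2} = \left(\left(3 - 2\right) + 48\right)^{2} = \left(1 + 48\right)^{2} = 49^{2} = 2401$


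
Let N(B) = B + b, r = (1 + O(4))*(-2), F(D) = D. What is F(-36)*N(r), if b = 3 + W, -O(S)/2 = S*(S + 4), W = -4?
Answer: -4500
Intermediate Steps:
O(S) = -2*S*(4 + S) (O(S) = -2*S*(S + 4) = -2*S*(4 + S))
b = -1 (b = 3 - 4 = -1)
r = 126 (r = (1 - 2*4*(4 + 4))*(-2) = (1 - 2*4*8)*(-2) = (1 - 64)*(-2) = -63*(-2) = 126)
N(B) = -1 + B (N(B) = B - 1 = -1 + B)
F(-36)*N(r) = -36*(-1 + 126) = -36*125 = -4500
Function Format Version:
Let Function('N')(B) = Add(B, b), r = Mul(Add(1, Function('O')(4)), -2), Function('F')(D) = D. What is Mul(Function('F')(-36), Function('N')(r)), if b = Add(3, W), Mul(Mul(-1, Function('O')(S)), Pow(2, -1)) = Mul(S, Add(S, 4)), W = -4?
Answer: -4500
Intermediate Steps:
Function('O')(S) = Mul(-2, S, Add(4, S)) (Function('O')(S) = Mul(-2, Mul(S, Add(S, 4))) = Mul(-2, Mul(S, Add(4, S))) = Mul(-2, S, Add(4, S)))
b = -1 (b = Add(3, -4) = -1)
r = 126 (r = Mul(Add(1, Mul(-2, 4, Add(4, 4))), -2) = Mul(Add(1, Mul(-2, 4, 8)), -2) = Mul(Add(1, -64), -2) = Mul(-63, -2) = 126)
Function('N')(B) = Add(-1, B) (Function('N')(B) = Add(B, -1) = Add(-1, B))
Mul(Function('F')(-36), Function('N')(r)) = Mul(-36, Add(-1, 126)) = Mul(-36, 125) = -4500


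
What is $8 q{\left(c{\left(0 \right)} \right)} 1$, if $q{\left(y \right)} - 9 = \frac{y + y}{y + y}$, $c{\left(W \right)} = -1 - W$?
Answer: $80$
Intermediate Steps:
$q{\left(y \right)} = 10$ ($q{\left(y \right)} = 9 + \frac{y + y}{y + y} = 9 + \frac{2 y}{2 y} = 9 + 2 y \frac{1}{2 y} = 9 + 1 = 10$)
$8 q{\left(c{\left(0 \right)} \right)} 1 = 8 \cdot 10 \cdot 1 = 80 \cdot 1 = 80$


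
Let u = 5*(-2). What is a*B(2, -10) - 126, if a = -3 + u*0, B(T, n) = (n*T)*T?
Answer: -6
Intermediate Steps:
u = -10
B(T, n) = n*T² (B(T, n) = (T*n)*T = n*T²)
a = -3 (a = -3 - 10*0 = -3 + 0 = -3)
a*B(2, -10) - 126 = -(-30)*2² - 126 = -(-30)*4 - 126 = -3*(-40) - 126 = 120 - 126 = -6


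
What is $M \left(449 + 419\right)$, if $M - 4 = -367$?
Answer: $-315084$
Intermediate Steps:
$M = -363$ ($M = 4 - 367 = -363$)
$M \left(449 + 419\right) = - 363 \left(449 + 419\right) = \left(-363\right) 868 = -315084$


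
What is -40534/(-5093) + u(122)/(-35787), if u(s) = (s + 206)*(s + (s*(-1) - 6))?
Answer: 486871094/60754397 ≈ 8.0138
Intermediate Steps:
u(s) = -1236 - 6*s (u(s) = (206 + s)*(s + (-s - 6)) = (206 + s)*(s + (-6 - s)) = (206 + s)*(-6) = -1236 - 6*s)
-40534/(-5093) + u(122)/(-35787) = -40534/(-5093) + (-1236 - 6*122)/(-35787) = -40534*(-1/5093) + (-1236 - 732)*(-1/35787) = 40534/5093 - 1968*(-1/35787) = 40534/5093 + 656/11929 = 486871094/60754397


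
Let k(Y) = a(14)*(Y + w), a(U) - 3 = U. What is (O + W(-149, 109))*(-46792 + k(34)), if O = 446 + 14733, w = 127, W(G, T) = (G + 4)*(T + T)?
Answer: 723867705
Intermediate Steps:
a(U) = 3 + U
W(G, T) = 2*T*(4 + G) (W(G, T) = (4 + G)*(2*T) = 2*T*(4 + G))
O = 15179
k(Y) = 2159 + 17*Y (k(Y) = (3 + 14)*(Y + 127) = 17*(127 + Y) = 2159 + 17*Y)
(O + W(-149, 109))*(-46792 + k(34)) = (15179 + 2*109*(4 - 149))*(-46792 + (2159 + 17*34)) = (15179 + 2*109*(-145))*(-46792 + (2159 + 578)) = (15179 - 31610)*(-46792 + 2737) = -16431*(-44055) = 723867705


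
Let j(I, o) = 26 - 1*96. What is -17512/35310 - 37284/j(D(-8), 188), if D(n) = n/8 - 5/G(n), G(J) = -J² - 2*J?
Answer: 1195702/2247 ≈ 532.13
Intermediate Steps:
D(n) = n/8 + 5/(n*(2 + n)) (D(n) = n/8 - 5*(-1/(n*(2 + n))) = n*(⅛) - (-5)/(n*(2 + n)) = n/8 + 5/(n*(2 + n)))
j(I, o) = -70 (j(I, o) = 26 - 96 = -70)
-17512/35310 - 37284/j(D(-8), 188) = -17512/35310 - 37284/(-70) = -17512*1/35310 - 37284*(-1/70) = -796/1605 + 18642/35 = 1195702/2247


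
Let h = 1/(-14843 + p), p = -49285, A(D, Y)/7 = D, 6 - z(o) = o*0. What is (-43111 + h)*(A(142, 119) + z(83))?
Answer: -345577776125/8016 ≈ -4.3111e+7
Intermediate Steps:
z(o) = 6 (z(o) = 6 - o*0 = 6 - 1*0 = 6 + 0 = 6)
A(D, Y) = 7*D
h = -1/64128 (h = 1/(-14843 - 49285) = 1/(-64128) = -1/64128 ≈ -1.5594e-5)
(-43111 + h)*(A(142, 119) + z(83)) = (-43111 - 1/64128)*(7*142 + 6) = -2764622209*(994 + 6)/64128 = -2764622209/64128*1000 = -345577776125/8016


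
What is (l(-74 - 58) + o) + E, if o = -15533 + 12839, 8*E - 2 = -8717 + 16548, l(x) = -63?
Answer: -14223/8 ≈ -1777.9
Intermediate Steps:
E = 7833/8 (E = 1/4 + (-8717 + 16548)/8 = 1/4 + (1/8)*7831 = 1/4 + 7831/8 = 7833/8 ≈ 979.13)
o = -2694
(l(-74 - 58) + o) + E = (-63 - 2694) + 7833/8 = -2757 + 7833/8 = -14223/8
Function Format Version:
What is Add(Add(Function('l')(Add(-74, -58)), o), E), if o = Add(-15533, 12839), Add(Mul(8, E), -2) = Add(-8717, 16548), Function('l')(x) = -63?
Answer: Rational(-14223, 8) ≈ -1777.9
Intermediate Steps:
E = Rational(7833, 8) (E = Add(Rational(1, 4), Mul(Rational(1, 8), Add(-8717, 16548))) = Add(Rational(1, 4), Mul(Rational(1, 8), 7831)) = Add(Rational(1, 4), Rational(7831, 8)) = Rational(7833, 8) ≈ 979.13)
o = -2694
Add(Add(Function('l')(Add(-74, -58)), o), E) = Add(Add(-63, -2694), Rational(7833, 8)) = Add(-2757, Rational(7833, 8)) = Rational(-14223, 8)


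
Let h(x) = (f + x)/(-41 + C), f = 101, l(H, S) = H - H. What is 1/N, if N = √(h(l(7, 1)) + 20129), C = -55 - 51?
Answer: 7*√8876586/2958862 ≈ 0.0070485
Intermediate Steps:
l(H, S) = 0
C = -106
h(x) = -101/147 - x/147 (h(x) = (101 + x)/(-41 - 106) = (101 + x)/(-147) = (101 + x)*(-1/147) = -101/147 - x/147)
N = √8876586/21 (N = √((-101/147 - 1/147*0) + 20129) = √((-101/147 + 0) + 20129) = √(-101/147 + 20129) = √(2958862/147) = √8876586/21 ≈ 141.87)
1/N = 1/(√8876586/21) = 7*√8876586/2958862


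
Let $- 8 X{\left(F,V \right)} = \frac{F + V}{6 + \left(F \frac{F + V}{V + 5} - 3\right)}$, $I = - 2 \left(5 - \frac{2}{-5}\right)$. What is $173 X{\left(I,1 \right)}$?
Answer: $\frac{42385}{4128} \approx 10.268$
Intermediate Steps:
$I = - \frac{54}{5}$ ($I = - 2 \left(5 - - \frac{2}{5}\right) = - 2 \left(5 + \frac{2}{5}\right) = \left(-2\right) \frac{27}{5} = - \frac{54}{5} \approx -10.8$)
$X{\left(F,V \right)} = - \frac{F + V}{8 \left(3 + \frac{F \left(F + V\right)}{5 + V}\right)}$ ($X{\left(F,V \right)} = - \frac{\left(F + V\right) \frac{1}{6 + \left(F \frac{F + V}{V + 5} - 3\right)}}{8} = - \frac{\left(F + V\right) \frac{1}{6 + \left(F \frac{F + V}{5 + V} - 3\right)}}{8} = - \frac{\left(F + V\right) \frac{1}{6 + \left(\frac{F \left(F + V\right)}{5 + V} - 3\right)}}{8} = - \frac{\left(F + V\right) \frac{1}{6 + \left(-3 + \frac{F \left(F + V\right)}{5 + V}\right)}}{8} = - \frac{\left(F + V\right) \frac{1}{3 + \frac{F \left(F + V\right)}{5 + V}}}{8} = - \frac{\frac{1}{3 + \frac{F \left(F + V\right)}{5 + V}} \left(F + V\right)}{8} = - \frac{F + V}{8 \left(3 + \frac{F \left(F + V\right)}{5 + V}\right)}$)
$173 X{\left(I,1 \right)} = 173 \frac{- 1^{2} - -54 - 5 - \left(- \frac{54}{5}\right) 1}{8 \left(15 + \left(- \frac{54}{5}\right)^{2} + 3 \cdot 1 - \frac{54}{5}\right)} = 173 \frac{\left(-1\right) 1 + 54 - 5 + \frac{54}{5}}{8 \left(15 + \frac{2916}{25} + 3 - \frac{54}{5}\right)} = 173 \frac{-1 + 54 - 5 + \frac{54}{5}}{8 \cdot \frac{3096}{25}} = 173 \cdot \frac{1}{8} \cdot \frac{25}{3096} \cdot \frac{294}{5} = 173 \cdot \frac{245}{4128} = \frac{42385}{4128}$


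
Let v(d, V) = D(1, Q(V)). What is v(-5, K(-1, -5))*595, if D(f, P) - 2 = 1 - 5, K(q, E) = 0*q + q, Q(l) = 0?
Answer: -1190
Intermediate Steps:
K(q, E) = q (K(q, E) = 0 + q = q)
D(f, P) = -2 (D(f, P) = 2 + (1 - 5) = 2 - 4 = -2)
v(d, V) = -2
v(-5, K(-1, -5))*595 = -2*595 = -1190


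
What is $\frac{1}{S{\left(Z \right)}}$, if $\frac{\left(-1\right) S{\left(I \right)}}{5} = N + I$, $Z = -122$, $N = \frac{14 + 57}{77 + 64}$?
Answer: $\frac{141}{85655} \approx 0.0016461$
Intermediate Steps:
$N = \frac{71}{141} \approx 0.50355$
$S{\left(I \right)} = - \frac{355}{141} - 5 I$ ($S{\left(I \right)} = - 5 \left(\frac{71}{141} + I\right) = - \frac{355}{141} - 5 I$)
$\frac{1}{S{\left(Z \right)}} = \frac{1}{- \frac{355}{141} - -610} = \frac{1}{- \frac{355}{141} + 610} = \frac{1}{\frac{85655}{141}} = \frac{141}{85655}$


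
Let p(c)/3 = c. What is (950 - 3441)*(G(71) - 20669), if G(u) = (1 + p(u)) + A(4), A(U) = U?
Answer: 50943441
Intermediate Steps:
p(c) = 3*c
G(u) = 5 + 3*u (G(u) = (1 + 3*u) + 4 = 5 + 3*u)
(950 - 3441)*(G(71) - 20669) = (950 - 3441)*((5 + 3*71) - 20669) = -2491*((5 + 213) - 20669) = -2491*(218 - 20669) = -2491*(-20451) = 50943441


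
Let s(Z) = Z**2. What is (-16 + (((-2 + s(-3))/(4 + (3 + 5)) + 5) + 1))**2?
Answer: 12769/144 ≈ 88.674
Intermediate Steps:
(-16 + (((-2 + s(-3))/(4 + (3 + 5)) + 5) + 1))**2 = (-16 + (((-2 + (-3)**2)/(4 + (3 + 5)) + 5) + 1))**2 = (-16 + (((-2 + 9)/(4 + 8) + 5) + 1))**2 = (-16 + ((7/12 + 5) + 1))**2 = (-16 + (67/12 + 1))**2 = (-16 + 79/12)**2 = (-113/12)**2 = 12769/144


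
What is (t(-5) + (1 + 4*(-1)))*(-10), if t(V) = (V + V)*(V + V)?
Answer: -970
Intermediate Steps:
t(V) = 4*V² (t(V) = (2*V)*(2*V) = 4*V²)
(t(-5) + (1 + 4*(-1)))*(-10) = (4*(-5)² + (1 + 4*(-1)))*(-10) = (4*25 + (1 - 4))*(-10) = (100 - 3)*(-10) = 97*(-10) = -970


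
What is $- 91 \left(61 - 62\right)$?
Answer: $91$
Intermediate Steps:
$- 91 \left(61 - 62\right) = \left(-91\right) \left(-1\right) = 91$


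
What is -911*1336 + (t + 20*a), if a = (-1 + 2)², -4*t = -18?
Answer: -2434143/2 ≈ -1.2171e+6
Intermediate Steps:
t = 9/2 (t = -¼*(-18) = 9/2 ≈ 4.5000)
a = 1 (a = 1² = 1)
-911*1336 + (t + 20*a) = -911*1336 + (9/2 + 20*1) = -1217096 + (9/2 + 20) = -1217096 + 49/2 = -2434143/2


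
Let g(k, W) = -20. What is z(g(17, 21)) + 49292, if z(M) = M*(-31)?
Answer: 49912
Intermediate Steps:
z(M) = -31*M
z(g(17, 21)) + 49292 = -31*(-20) + 49292 = 620 + 49292 = 49912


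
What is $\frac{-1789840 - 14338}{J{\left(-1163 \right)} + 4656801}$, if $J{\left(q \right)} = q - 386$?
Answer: $- \frac{902089}{2327626} \approx -0.38756$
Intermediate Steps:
$J{\left(q \right)} = -386 + q$
$\frac{-1789840 - 14338}{J{\left(-1163 \right)} + 4656801} = \frac{-1789840 - 14338}{\left(-386 - 1163\right) + 4656801} = - \frac{1804178}{-1549 + 4656801} = - \frac{1804178}{4655252} = \left(-1804178\right) \frac{1}{4655252} = - \frac{902089}{2327626}$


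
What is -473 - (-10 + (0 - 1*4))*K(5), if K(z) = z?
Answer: -403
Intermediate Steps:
-473 - (-10 + (0 - 1*4))*K(5) = -473 - (-10 + (0 - 1*4))*5 = -473 - (-10 + (0 - 4))*5 = -473 - (-10 - 4)*5 = -473 - (-14)*5 = -473 - 1*(-70) = -473 + 70 = -403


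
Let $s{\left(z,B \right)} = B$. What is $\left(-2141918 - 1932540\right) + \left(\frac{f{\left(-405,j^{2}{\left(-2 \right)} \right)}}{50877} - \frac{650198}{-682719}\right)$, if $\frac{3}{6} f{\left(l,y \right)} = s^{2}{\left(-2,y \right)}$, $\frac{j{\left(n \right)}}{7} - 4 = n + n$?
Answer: $- \frac{2781709241104}{682719} \approx -4.0745 \cdot 10^{6}$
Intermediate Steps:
$j{\left(n \right)} = 28 + 14 n$ ($j{\left(n \right)} = 28 + 7 \left(n + n\right) = 28 + 7 \cdot 2 n = 28 + 14 n$)
$f{\left(l,y \right)} = 2 y^{2}$
$\left(-2141918 - 1932540\right) + \left(\frac{f{\left(-405,j^{2}{\left(-2 \right)} \right)}}{50877} - \frac{650198}{-682719}\right) = \left(-2141918 - 1932540\right) + \left(\frac{2 \left(\left(28 + 14 \left(-2\right)\right)^{2}\right)^{2}}{50877} - \frac{650198}{-682719}\right) = -4074458 + \left(2 \left(\left(28 - 28\right)^{2}\right)^{2} \cdot \frac{1}{50877} - - \frac{650198}{682719}\right) = -4074458 + \left(2 \left(0^{2}\right)^{2} \cdot \frac{1}{50877} + \frac{650198}{682719}\right) = -4074458 + \left(2 \cdot 0^{2} \cdot \frac{1}{50877} + \frac{650198}{682719}\right) = -4074458 + \left(2 \cdot 0 \cdot \frac{1}{50877} + \frac{650198}{682719}\right) = -4074458 + \left(0 \cdot \frac{1}{50877} + \frac{650198}{682719}\right) = -4074458 + \left(0 + \frac{650198}{682719}\right) = -4074458 + \frac{650198}{682719} = - \frac{2781709241104}{682719}$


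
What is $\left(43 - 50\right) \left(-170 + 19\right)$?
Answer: $1057$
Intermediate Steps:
$\left(43 - 50\right) \left(-170 + 19\right) = \left(-7\right) \left(-151\right) = 1057$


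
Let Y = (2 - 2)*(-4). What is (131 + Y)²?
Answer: 17161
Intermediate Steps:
Y = 0 (Y = 0*(-4) = 0)
(131 + Y)² = (131 + 0)² = 131² = 17161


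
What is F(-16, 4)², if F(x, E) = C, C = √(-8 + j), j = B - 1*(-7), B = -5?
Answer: -6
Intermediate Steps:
j = 2 (j = -5 - 1*(-7) = -5 + 7 = 2)
C = I*√6 (C = √(-8 + 2) = √(-6) = I*√6 ≈ 2.4495*I)
F(x, E) = I*√6
F(-16, 4)² = (I*√6)² = -6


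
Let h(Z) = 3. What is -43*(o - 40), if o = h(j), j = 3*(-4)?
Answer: 1591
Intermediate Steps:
j = -12
o = 3
-43*(o - 40) = -43*(3 - 40) = -43*(-37) = 1591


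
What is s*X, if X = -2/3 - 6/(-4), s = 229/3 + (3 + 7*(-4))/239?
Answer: 136640/2151 ≈ 63.524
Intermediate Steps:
s = 54656/717 (s = 229*(⅓) + (3 - 28)*(1/239) = 229/3 - 25*1/239 = 229/3 - 25/239 = 54656/717 ≈ 76.229)
X = ⅚ (X = -2*⅓ - 6*(-¼) = -⅔ + 3/2 = ⅚ ≈ 0.83333)
s*X = (54656/717)*(⅚) = 136640/2151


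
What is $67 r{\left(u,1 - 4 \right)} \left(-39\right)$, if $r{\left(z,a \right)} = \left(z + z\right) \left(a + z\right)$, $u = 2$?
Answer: $10452$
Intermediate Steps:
$r{\left(z,a \right)} = 2 z \left(a + z\right)$
$67 r{\left(u,1 - 4 \right)} \left(-39\right) = 67 \cdot 2 \cdot 2 \left(\left(1 - 4\right) + 2\right) \left(-39\right) = 67 \cdot 2 \cdot 2 \left(-3 + 2\right) \left(-39\right) = 67 \cdot 2 \cdot 2 \left(-1\right) \left(-39\right) = 67 \left(-4\right) \left(-39\right) = \left(-268\right) \left(-39\right) = 10452$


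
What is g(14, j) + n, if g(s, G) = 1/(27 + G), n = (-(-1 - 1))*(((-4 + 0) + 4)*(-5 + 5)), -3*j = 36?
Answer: 1/15 ≈ 0.066667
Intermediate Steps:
j = -12 (j = -⅓*36 = -12)
n = 0 (n = (-1*(-2))*((-4 + 4)*0) = 2*(0*0) = 2*0 = 0)
g(14, j) + n = 1/(27 - 12) + 0 = 1/15 + 0 = 1/15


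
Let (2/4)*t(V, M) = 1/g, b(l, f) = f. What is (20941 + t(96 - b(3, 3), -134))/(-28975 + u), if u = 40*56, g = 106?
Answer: -1109874/1416955 ≈ -0.78328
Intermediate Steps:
u = 2240
t(V, M) = 1/53 (t(V, M) = 2/106 = 2*(1/106) = 1/53)
(20941 + t(96 - b(3, 3), -134))/(-28975 + u) = (20941 + 1/53)/(-28975 + 2240) = (1109874/53)/(-26735) = (1109874/53)*(-1/26735) = -1109874/1416955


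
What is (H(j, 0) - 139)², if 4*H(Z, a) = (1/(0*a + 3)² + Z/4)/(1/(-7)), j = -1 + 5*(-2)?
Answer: 374461201/20736 ≈ 18059.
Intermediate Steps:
j = -11 (j = -1 - 10 = -11)
H(Z, a) = -7/36 - 7*Z/16 (H(Z, a) = ((1/(0*a + 3)² + Z/4)/(1/(-7)))/4 = ((1/(0 + 3)² + Z*(¼))/(-⅐))/4 = ((1/3² + Z/4)*(-7))/4 = ((1/9 + Z/4)*(-7))/4 = ((1*(⅑) + Z/4)*(-7))/4 = ((⅑ + Z/4)*(-7))/4 = (-7/9 - 7*Z/4)/4 = -7/36 - 7*Z/16)
(H(j, 0) - 139)² = ((-7/36 - 7/16*(-11)) - 139)² = ((-7/36 + 77/16) - 139)² = (665/144 - 139)² = (-19351/144)² = 374461201/20736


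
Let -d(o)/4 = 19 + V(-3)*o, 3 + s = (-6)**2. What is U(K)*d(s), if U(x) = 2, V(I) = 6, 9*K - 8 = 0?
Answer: -1736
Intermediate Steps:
K = 8/9 (K = 8/9 + (1/9)*0 = 8/9 + 0 = 8/9 ≈ 0.88889)
s = 33 (s = -3 + (-6)**2 = -3 + 36 = 33)
d(o) = -76 - 24*o (d(o) = -4*(19 + 6*o) = -76 - 24*o)
U(K)*d(s) = 2*(-76 - 24*33) = 2*(-76 - 792) = 2*(-868) = -1736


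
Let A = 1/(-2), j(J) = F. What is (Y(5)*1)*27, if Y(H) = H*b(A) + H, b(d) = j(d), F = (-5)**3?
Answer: -16740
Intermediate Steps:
F = -125
j(J) = -125
A = -1/2 (A = 1*(-1/2) = -1/2 ≈ -0.50000)
b(d) = -125
Y(H) = -124*H (Y(H) = H*(-125) + H = -125*H + H = -124*H)
(Y(5)*1)*27 = (-124*5*1)*27 = -620*1*27 = -620*27 = -16740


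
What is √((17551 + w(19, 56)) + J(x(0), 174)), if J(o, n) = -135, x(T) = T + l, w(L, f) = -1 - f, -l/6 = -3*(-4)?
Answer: √17359 ≈ 131.75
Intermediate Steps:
l = -72 (l = -(-18)*(-4) = -6*12 = -72)
x(T) = -72 + T (x(T) = T - 72 = -72 + T)
√((17551 + w(19, 56)) + J(x(0), 174)) = √((17551 + (-1 - 1*56)) - 135) = √((17551 + (-1 - 56)) - 135) = √((17551 - 57) - 135) = √(17494 - 135) = √17359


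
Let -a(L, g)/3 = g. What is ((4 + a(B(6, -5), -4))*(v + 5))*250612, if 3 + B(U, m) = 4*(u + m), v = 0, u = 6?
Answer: 20048960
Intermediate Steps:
B(U, m) = 21 + 4*m (B(U, m) = -3 + 4*(6 + m) = -3 + (24 + 4*m) = 21 + 4*m)
a(L, g) = -3*g
((4 + a(B(6, -5), -4))*(v + 5))*250612 = ((4 - 3*(-4))*(0 + 5))*250612 = ((4 + 12)*5)*250612 = (16*5)*250612 = 80*250612 = 20048960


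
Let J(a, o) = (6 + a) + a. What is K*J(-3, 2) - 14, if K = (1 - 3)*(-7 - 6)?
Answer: -14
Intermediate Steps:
J(a, o) = 6 + 2*a
K = 26 (K = -2*(-13) = 26)
K*J(-3, 2) - 14 = 26*(6 + 2*(-3)) - 14 = 26*(6 - 6) - 14 = 26*0 - 14 = 0 - 14 = -14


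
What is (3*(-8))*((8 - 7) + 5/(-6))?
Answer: -4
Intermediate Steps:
(3*(-8))*((8 - 7) + 5/(-6)) = -24*(1 + 5*(-⅙)) = -24*(1 - ⅚) = -24*⅙ = -4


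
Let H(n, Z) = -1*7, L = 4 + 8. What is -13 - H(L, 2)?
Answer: -6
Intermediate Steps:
L = 12
H(n, Z) = -7
-13 - H(L, 2) = -13 - 1*(-7) = -13 + 7 = -6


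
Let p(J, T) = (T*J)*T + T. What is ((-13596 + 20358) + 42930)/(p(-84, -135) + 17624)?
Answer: -49692/1513411 ≈ -0.032834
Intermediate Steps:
p(J, T) = T + J*T**2 (p(J, T) = (J*T)*T + T = J*T**2 + T = T + J*T**2)
((-13596 + 20358) + 42930)/(p(-84, -135) + 17624) = ((-13596 + 20358) + 42930)/(-135*(1 - 84*(-135)) + 17624) = (6762 + 42930)/(-135*(1 + 11340) + 17624) = 49692/(-135*11341 + 17624) = 49692/(-1531035 + 17624) = 49692/(-1513411) = 49692*(-1/1513411) = -49692/1513411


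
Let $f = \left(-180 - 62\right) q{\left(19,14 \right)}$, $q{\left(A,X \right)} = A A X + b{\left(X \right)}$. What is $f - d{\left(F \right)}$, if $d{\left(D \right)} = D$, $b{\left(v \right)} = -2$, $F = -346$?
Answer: $-1222238$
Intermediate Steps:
$q{\left(A,X \right)} = -2 + X A^{2}$ ($q{\left(A,X \right)} = A A X - 2 = A^{2} X - 2 = X A^{2} - 2 = -2 + X A^{2}$)
$f = -1222584$ ($f = \left(-180 - 62\right) \left(-2 + 14 \cdot 19^{2}\right) = - 242 \left(-2 + 14 \cdot 361\right) = - 242 \left(-2 + 5054\right) = \left(-242\right) 5052 = -1222584$)
$f - d{\left(F \right)} = -1222584 - -346 = -1222584 + 346 = -1222238$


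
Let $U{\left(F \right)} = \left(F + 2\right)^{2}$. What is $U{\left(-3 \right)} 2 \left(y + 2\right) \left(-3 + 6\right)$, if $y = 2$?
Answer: $24$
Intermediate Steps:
$U{\left(F \right)} = \left(2 + F\right)^{2}$
$U{\left(-3 \right)} 2 \left(y + 2\right) \left(-3 + 6\right) = \left(2 - 3\right)^{2} \cdot 2 \left(2 + 2\right) \left(-3 + 6\right) = \left(-1\right)^{2} \cdot 2 \cdot 4 \cdot 3 = 1 \cdot 2 \cdot 12 = 2 \cdot 12 = 24$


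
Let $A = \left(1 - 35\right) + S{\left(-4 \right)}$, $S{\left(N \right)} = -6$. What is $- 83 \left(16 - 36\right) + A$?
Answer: $1620$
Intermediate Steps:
$A = -40$ ($A = \left(1 - 35\right) - 6 = -34 - 6 = -40$)
$- 83 \left(16 - 36\right) + A = - 83 \left(16 - 36\right) - 40 = \left(-83\right) \left(-20\right) - 40 = 1660 - 40 = 1620$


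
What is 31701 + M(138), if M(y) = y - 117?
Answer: 31722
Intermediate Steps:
M(y) = -117 + y
31701 + M(138) = 31701 + (-117 + 138) = 31701 + 21 = 31722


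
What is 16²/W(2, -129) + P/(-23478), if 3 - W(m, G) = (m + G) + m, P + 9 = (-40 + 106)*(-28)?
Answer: 16271/7826 ≈ 2.0791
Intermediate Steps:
P = -1857 (P = -9 + (-40 + 106)*(-28) = -9 + 66*(-28) = -9 - 1848 = -1857)
W(m, G) = 3 - G - 2*m (W(m, G) = 3 - ((m + G) + m) = 3 - ((G + m) + m) = 3 - (G + 2*m) = 3 + (-G - 2*m) = 3 - G - 2*m)
16²/W(2, -129) + P/(-23478) = 16²/(3 - 1*(-129) - 2*2) - 1857/(-23478) = 256/(3 + 129 - 4) - 1857*(-1/23478) = 256/128 + 619/7826 = 256*(1/128) + 619/7826 = 2 + 619/7826 = 16271/7826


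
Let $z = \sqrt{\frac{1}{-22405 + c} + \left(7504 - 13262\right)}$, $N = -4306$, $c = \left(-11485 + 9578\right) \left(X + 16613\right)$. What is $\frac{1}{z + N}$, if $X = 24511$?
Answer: $- \frac{337787929138}{1454966514204963} - \frac{11 i \sqrt{292837365592678055}}{1454966514204963} \approx -0.00023216 - 4.0912 \cdot 10^{-6} i$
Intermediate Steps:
$c = -78423468$ ($c = \left(-11485 + 9578\right) \left(24511 + 16613\right) = \left(-1907\right) 41124 = -78423468$)
$z = \frac{i \sqrt{292837365592678055}}{7131443}$ ($z = \sqrt{\frac{1}{-22405 - 78423468} + \left(7504 - 13262\right)} = \sqrt{\frac{1}{-78445873} + \left(7504 - 13262\right)} = \sqrt{- \frac{1}{78445873} - 5758} = \sqrt{- \frac{451691336735}{78445873}} = \frac{i \sqrt{292837365592678055}}{7131443} \approx 75.881 i$)
$\frac{1}{z + N} = \frac{1}{\frac{i \sqrt{292837365592678055}}{7131443} - 4306} = \frac{1}{-4306 + \frac{i \sqrt{292837365592678055}}{7131443}}$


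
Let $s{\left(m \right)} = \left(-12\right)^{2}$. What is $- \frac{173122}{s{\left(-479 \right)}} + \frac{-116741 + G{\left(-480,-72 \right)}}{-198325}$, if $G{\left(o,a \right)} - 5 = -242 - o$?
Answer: $- \frac{17158822469}{14279400} \approx -1201.6$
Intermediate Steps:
$s{\left(m \right)} = 144$
$G{\left(o,a \right)} = -237 - o$ ($G{\left(o,a \right)} = 5 - \left(242 + o\right) = -237 - o$)
$- \frac{173122}{s{\left(-479 \right)}} + \frac{-116741 + G{\left(-480,-72 \right)}}{-198325} = - \frac{173122}{144} + \frac{-116741 - -243}{-198325} = \left(-173122\right) \frac{1}{144} + \left(-116741 + \left(-237 + 480\right)\right) \left(- \frac{1}{198325}\right) = - \frac{86561}{72} + \left(-116741 + 243\right) \left(- \frac{1}{198325}\right) = - \frac{86561}{72} - - \frac{116498}{198325} = - \frac{86561}{72} + \frac{116498}{198325} = - \frac{17158822469}{14279400}$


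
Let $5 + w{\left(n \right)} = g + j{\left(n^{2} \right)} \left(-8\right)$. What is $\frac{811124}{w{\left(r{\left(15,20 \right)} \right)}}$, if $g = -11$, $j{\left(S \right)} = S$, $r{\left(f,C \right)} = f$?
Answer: $- \frac{202781}{454} \approx -446.65$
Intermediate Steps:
$w{\left(n \right)} = -16 - 8 n^{2}$ ($w{\left(n \right)} = -5 + \left(-11 + n^{2} \left(-8\right)\right) = -5 - \left(11 + 8 n^{2}\right) = -16 - 8 n^{2}$)
$\frac{811124}{w{\left(r{\left(15,20 \right)} \right)}} = \frac{811124}{-16 - 8 \cdot 15^{2}} = \frac{811124}{-16 - 1800} = \frac{811124}{-1816} = 811124 \left(- \frac{1}{1816}\right) = - \frac{202781}{454}$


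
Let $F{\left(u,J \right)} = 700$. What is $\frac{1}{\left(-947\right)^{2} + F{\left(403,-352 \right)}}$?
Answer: $\frac{1}{897509} \approx 1.1142 \cdot 10^{-6}$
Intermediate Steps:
$\frac{1}{\left(-947\right)^{2} + F{\left(403,-352 \right)}} = \frac{1}{\left(-947\right)^{2} + 700} = \frac{1}{896809 + 700} = \frac{1}{897509}$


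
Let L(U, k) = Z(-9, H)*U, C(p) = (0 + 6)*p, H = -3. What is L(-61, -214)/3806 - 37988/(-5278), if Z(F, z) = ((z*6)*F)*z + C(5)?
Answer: 72848794/5022017 ≈ 14.506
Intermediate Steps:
C(p) = 6*p
Z(F, z) = 30 + 6*F*z² (Z(F, z) = ((z*6)*F)*z + 6*5 = ((6*z)*F)*z + 30 = (6*F*z)*z + 30 = 6*F*z² + 30 = 30 + 6*F*z²)
L(U, k) = -456*U (L(U, k) = (30 + 6*(-9)*(-3)²)*U = (30 + 6*(-9)*9)*U = (30 - 486)*U = -456*U)
L(-61, -214)/3806 - 37988/(-5278) = -456*(-61)/3806 - 37988/(-5278) = 27816*(1/3806) - 37988*(-1/5278) = 13908/1903 + 18994/2639 = 72848794/5022017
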